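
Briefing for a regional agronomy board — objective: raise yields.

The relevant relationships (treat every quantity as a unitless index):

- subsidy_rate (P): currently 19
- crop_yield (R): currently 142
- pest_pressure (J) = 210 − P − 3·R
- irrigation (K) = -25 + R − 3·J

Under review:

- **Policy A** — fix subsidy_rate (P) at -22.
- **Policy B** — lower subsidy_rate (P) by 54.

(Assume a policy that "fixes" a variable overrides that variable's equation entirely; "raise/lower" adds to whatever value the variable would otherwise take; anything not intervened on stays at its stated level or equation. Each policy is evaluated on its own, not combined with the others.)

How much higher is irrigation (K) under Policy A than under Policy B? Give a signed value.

39

Policy A (P := -22):
  P = -22
  R = 142
  J = 210 − (-22) − 3·142 = -194
  K = -25 + 142 − 3·(-194) = 699
Policy B (P − 54):
  P = 19 − 54 = -35
  R = 142
  J = 210 − (-35) − 3·142 = -181
  K = -25 + 142 − 3·(-181) = 660
K: 699 − 660 = 39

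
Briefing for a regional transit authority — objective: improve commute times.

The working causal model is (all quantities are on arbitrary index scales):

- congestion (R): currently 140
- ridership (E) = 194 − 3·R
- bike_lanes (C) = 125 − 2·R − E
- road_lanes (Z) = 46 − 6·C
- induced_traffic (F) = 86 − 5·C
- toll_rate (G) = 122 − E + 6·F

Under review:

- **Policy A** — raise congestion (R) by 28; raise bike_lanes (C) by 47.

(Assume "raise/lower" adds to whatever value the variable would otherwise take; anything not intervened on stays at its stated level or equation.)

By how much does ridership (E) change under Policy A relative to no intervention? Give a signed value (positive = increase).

-84

Baseline:
  R = 140
  E = 194 − 3·140 = -226
Policy A (R + 28, C + 47):
  R = 140 + 28 = 168
  E = 194 − 3·168 = -310
Change in E: -310 − (-226) = -84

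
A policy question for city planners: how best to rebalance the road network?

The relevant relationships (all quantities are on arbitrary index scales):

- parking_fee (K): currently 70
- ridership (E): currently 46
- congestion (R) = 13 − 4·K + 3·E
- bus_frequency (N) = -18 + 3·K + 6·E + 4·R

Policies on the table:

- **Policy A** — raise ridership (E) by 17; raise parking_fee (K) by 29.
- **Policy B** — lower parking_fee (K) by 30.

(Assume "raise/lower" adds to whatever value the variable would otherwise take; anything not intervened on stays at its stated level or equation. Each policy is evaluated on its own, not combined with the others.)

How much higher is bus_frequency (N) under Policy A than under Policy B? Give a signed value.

-461

Policy A (E + 17, K + 29):
  K = 70 + 29 = 99
  E = 46 + 17 = 63
  R = 13 − 4·99 + 3·63 = -194
  N = -18 + 3·99 + 6·63 + 4·(-194) = -119
Policy B (K − 30):
  K = 70 − 30 = 40
  E = 46
  R = 13 − 4·40 + 3·46 = -9
  N = -18 + 3·40 + 6·46 + 4·(-9) = 342
N: -119 − 342 = -461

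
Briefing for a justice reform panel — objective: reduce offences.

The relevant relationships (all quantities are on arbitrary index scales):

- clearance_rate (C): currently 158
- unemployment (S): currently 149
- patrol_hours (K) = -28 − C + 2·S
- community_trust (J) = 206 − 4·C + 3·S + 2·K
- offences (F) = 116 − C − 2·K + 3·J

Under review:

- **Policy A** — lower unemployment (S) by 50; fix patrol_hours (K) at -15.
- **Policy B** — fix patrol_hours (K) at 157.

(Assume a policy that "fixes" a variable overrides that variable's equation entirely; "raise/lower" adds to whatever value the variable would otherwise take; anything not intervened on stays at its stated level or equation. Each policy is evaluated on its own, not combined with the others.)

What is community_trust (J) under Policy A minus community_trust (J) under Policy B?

Policy A (S − 50, K := -15):
  C = 158
  S = 149 − 50 = 99
  K = -15
  J = 206 − 4·158 + 3·99 + 2·(-15) = -159
Policy B (K := 157):
  C = 158
  S = 149
  K = 157
  J = 206 − 4·158 + 3·149 + 2·157 = 335
J: -159 − 335 = -494

-494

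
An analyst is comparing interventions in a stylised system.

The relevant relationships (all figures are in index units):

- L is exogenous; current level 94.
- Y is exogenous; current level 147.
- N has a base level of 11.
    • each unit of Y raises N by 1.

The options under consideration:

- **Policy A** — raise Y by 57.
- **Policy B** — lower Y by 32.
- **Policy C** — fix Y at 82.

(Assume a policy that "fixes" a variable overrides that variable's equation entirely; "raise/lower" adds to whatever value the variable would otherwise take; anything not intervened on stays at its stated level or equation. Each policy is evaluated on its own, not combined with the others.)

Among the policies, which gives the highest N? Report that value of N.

215

Policy A (Y + 57):
  Y = 147 + 57 = 204
  N = 11 + 204 = 215
Policy B (Y − 32):
  Y = 147 − 32 = 115
  N = 11 + 115 = 126
Policy C (Y := 82):
  Y = 82
  N = 11 + 82 = 93
Comparing — Policy A: N=215, Policy B: N=126, Policy C: N=93. Highest is 215 (Policy A).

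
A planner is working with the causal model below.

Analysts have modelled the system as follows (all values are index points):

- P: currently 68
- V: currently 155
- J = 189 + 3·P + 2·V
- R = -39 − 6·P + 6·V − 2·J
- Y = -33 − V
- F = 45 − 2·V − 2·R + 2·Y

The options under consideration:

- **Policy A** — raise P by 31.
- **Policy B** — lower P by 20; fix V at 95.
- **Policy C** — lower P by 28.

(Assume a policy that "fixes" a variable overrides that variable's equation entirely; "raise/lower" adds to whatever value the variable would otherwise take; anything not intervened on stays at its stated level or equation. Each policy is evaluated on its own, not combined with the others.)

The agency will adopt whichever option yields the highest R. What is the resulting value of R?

Policy A (P + 31):
  P = 68 + 31 = 99
  V = 155
  J = 189 + 3·99 + 2·155 = 796
  R = -39 − 6·99 + 6·155 − 2·796 = -1295
Policy B (P − 20, V := 95):
  P = 68 − 20 = 48
  V = 95
  J = 189 + 3·48 + 2·95 = 523
  R = -39 − 6·48 + 6·95 − 2·523 = -803
Policy C (P − 28):
  P = 68 − 28 = 40
  V = 155
  J = 189 + 3·40 + 2·155 = 619
  R = -39 − 6·40 + 6·155 − 2·619 = -587
Comparing — Policy A: R=-1295, Policy B: R=-803, Policy C: R=-587. Highest is -587 (Policy C).

-587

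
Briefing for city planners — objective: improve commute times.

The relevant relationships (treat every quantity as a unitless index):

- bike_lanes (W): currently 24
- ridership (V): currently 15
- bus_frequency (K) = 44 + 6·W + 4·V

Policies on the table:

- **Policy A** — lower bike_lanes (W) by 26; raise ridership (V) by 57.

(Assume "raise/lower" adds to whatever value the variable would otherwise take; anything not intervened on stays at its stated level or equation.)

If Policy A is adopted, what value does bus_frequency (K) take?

Policy A (W − 26, V + 57):
  W = 24 − 26 = -2
  V = 15 + 57 = 72
  K = 44 + 6·(-2) + 4·72 = 320

320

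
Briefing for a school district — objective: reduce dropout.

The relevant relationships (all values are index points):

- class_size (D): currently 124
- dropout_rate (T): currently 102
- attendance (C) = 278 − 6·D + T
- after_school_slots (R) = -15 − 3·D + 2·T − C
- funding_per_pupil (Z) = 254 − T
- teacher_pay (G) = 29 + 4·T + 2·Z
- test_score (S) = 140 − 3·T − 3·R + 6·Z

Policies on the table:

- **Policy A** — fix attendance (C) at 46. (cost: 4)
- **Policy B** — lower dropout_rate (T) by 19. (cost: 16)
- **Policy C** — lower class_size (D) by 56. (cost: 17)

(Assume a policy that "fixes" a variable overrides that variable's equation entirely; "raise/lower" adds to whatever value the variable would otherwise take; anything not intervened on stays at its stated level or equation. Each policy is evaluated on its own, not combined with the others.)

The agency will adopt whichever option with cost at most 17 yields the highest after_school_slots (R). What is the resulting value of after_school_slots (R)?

Policy A (C := 46):
  D = 124
  T = 102
  C = 46
  R = -15 − 3·124 + 2·102 − 46 = -229
Policy B (T − 19):
  D = 124
  T = 102 − 19 = 83
  C = 278 − 6·124 + 83 = -383
  R = -15 − 3·124 + 2·83 − (-383) = 162
Policy C (D − 56):
  D = 124 − 56 = 68
  T = 102
  C = 278 − 6·68 + 102 = -28
  R = -15 − 3·68 + 2·102 − (-28) = 13
Comparing — Policy A: R=-229, Policy B: R=162, Policy C: R=13. Highest is 162 (Policy B).

162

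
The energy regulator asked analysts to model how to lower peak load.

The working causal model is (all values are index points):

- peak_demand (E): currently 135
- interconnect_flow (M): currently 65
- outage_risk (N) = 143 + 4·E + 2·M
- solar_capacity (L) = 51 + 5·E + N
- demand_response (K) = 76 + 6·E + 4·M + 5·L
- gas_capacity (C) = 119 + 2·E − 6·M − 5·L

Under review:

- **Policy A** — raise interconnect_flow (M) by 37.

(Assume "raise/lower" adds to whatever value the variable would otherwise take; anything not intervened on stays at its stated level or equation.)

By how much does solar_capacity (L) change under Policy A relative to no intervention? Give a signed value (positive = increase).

74

Baseline:
  E = 135
  M = 65
  N = 143 + 4·135 + 2·65 = 813
  L = 51 + 5·135 + 813 = 1539
Policy A (M + 37):
  E = 135
  M = 65 + 37 = 102
  N = 143 + 4·135 + 2·102 = 887
  L = 51 + 5·135 + 887 = 1613
Change in L: 1613 − 1539 = 74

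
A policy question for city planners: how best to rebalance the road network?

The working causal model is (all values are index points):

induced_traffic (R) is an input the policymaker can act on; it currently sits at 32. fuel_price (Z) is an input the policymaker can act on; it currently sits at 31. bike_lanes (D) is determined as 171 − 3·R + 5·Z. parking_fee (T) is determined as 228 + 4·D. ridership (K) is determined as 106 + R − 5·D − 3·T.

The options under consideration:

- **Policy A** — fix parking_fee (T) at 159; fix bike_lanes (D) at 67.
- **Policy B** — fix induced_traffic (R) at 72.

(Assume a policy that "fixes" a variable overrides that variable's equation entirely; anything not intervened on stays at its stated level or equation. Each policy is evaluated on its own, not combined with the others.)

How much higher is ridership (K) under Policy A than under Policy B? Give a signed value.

Policy A (T := 159, D := 67):
  R = 32
  Z = 31
  D = 67
  T = 159
  K = 106 + 32 − 5·67 − 3·159 = -674
Policy B (R := 72):
  R = 72
  Z = 31
  D = 171 − 3·72 + 5·31 = 110
  T = 228 + 4·110 = 668
  K = 106 + 72 − 5·110 − 3·668 = -2376
K: -674 − (-2376) = 1702

1702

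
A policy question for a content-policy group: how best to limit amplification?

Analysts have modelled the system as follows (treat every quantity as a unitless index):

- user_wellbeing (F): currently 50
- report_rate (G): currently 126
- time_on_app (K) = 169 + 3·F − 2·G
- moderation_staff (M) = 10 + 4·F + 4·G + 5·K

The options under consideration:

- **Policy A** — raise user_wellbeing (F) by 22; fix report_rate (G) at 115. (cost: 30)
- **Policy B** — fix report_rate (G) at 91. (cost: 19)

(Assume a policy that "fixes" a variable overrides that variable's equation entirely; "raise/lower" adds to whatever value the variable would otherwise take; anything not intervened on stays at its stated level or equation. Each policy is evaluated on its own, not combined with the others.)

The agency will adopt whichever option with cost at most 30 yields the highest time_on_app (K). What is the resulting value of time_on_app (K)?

155

Policy A (F + 22, G := 115):
  F = 50 + 22 = 72
  G = 115
  K = 169 + 3·72 − 2·115 = 155
Policy B (G := 91):
  F = 50
  G = 91
  K = 169 + 3·50 − 2·91 = 137
Comparing — Policy A: K=155, Policy B: K=137. Highest is 155 (Policy A).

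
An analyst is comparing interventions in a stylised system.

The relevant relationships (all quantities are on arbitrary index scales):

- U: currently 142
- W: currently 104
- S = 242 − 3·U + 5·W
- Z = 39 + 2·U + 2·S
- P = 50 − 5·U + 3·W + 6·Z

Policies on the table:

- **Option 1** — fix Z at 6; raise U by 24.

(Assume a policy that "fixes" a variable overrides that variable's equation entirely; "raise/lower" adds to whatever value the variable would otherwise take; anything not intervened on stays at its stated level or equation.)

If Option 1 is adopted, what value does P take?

Option 1 (Z := 6, U + 24):
  U = 142 + 24 = 166
  W = 104
  S = 242 − 3·166 + 5·104 = 264
  Z = 6
  P = 50 − 5·166 + 3·104 + 6·6 = -432

-432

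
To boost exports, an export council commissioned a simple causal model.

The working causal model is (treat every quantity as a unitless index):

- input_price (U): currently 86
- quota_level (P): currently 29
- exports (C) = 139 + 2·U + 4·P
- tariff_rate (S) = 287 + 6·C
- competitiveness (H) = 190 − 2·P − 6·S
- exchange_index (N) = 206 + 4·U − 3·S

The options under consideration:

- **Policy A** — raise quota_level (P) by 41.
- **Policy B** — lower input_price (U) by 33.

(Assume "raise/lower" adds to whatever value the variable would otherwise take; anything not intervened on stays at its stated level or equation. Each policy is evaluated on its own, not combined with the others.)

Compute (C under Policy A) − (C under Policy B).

230

Policy A (P + 41):
  U = 86
  P = 29 + 41 = 70
  C = 139 + 2·86 + 4·70 = 591
Policy B (U − 33):
  U = 86 − 33 = 53
  P = 29
  C = 139 + 2·53 + 4·29 = 361
C: 591 − 361 = 230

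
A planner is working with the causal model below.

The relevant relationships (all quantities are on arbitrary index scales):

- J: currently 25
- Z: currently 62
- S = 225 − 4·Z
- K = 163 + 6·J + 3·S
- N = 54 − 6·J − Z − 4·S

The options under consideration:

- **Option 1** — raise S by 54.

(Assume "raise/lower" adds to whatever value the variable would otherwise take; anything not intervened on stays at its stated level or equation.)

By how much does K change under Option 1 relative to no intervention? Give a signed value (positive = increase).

Baseline:
  J = 25
  Z = 62
  S = 225 − 4·62 = -23
  K = 163 + 6·25 + 3·(-23) = 244
Option 1 (S + 54):
  J = 25
  Z = 62
  S = 225 − 4·62 (+54 from intervention) = 31
  K = 163 + 6·25 + 3·31 = 406
Change in K: 406 − 244 = 162

162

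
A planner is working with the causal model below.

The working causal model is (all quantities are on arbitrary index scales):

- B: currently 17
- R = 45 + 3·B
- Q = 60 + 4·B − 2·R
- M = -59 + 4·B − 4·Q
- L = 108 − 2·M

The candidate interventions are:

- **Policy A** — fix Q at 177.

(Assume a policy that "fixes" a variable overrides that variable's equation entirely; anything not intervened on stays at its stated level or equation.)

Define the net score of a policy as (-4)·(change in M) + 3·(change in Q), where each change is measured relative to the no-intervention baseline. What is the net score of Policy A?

Baseline:
  B = 17
  R = 45 + 3·17 = 96
  Q = 60 + 4·17 − 2·96 = -64
  M = -59 + 4·17 − 4·(-64) = 265
Policy A (Q := 177):
  B = 17
  R = 45 + 3·17 = 96
  Q = 177
  M = -59 + 4·17 − 4·177 = -699
ΔM = -699 − 265 = -964; ΔQ = 177 − (-64) = 241
Score = (-4)·(-964) + 3·241 = 4579

4579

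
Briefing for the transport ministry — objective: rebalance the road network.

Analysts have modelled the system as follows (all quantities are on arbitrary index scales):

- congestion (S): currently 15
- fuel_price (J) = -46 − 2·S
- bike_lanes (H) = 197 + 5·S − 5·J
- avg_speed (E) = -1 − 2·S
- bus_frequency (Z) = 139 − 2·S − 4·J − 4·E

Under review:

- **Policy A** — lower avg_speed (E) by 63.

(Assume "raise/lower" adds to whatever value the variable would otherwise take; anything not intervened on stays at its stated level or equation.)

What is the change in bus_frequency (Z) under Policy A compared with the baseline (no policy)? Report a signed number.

252

Baseline:
  S = 15
  J = -46 − 2·15 = -76
  E = -1 − 2·15 = -31
  Z = 139 − 2·15 − 4·(-76) − 4·(-31) = 537
Policy A (E − 63):
  S = 15
  J = -46 − 2·15 = -76
  E = -1 − 2·15 (−63 from intervention) = -94
  Z = 139 − 2·15 − 4·(-76) − 4·(-94) = 789
Change in Z: 789 − 537 = 252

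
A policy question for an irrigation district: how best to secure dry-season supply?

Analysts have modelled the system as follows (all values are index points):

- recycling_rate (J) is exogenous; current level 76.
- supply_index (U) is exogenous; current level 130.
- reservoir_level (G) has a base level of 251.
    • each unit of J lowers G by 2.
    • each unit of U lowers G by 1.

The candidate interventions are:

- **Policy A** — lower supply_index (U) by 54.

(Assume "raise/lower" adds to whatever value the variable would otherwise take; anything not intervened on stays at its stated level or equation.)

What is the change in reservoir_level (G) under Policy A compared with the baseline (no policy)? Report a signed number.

54

Baseline:
  J = 76
  U = 130
  G = 251 − 2·76 − 130 = -31
Policy A (U − 54):
  J = 76
  U = 130 − 54 = 76
  G = 251 − 2·76 − 76 = 23
Change in G: 23 − (-31) = 54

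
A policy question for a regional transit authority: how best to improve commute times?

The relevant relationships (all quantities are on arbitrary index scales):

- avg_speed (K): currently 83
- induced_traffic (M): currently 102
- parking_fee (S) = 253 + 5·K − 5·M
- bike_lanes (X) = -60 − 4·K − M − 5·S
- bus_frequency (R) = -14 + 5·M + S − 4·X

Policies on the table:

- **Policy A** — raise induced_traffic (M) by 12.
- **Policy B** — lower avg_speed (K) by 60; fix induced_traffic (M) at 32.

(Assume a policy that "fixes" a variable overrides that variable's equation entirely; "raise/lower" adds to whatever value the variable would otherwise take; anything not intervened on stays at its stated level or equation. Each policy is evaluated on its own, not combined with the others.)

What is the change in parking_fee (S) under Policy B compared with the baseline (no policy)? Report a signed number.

50

Baseline:
  K = 83
  M = 102
  S = 253 + 5·83 − 5·102 = 158
Policy B (K − 60, M := 32):
  K = 83 − 60 = 23
  M = 32
  S = 253 + 5·23 − 5·32 = 208
Change in S: 208 − 158 = 50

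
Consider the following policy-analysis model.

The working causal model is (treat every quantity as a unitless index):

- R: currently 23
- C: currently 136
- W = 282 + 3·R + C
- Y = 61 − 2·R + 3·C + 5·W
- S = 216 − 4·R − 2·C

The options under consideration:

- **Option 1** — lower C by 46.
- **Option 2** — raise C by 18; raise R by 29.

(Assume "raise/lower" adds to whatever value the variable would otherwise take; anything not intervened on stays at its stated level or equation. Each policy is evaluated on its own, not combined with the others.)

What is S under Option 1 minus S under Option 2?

244

Option 1 (C − 46):
  R = 23
  C = 136 − 46 = 90
  S = 216 − 4·23 − 2·90 = -56
Option 2 (C + 18, R + 29):
  R = 23 + 29 = 52
  C = 136 + 18 = 154
  S = 216 − 4·52 − 2·154 = -300
S: -56 − (-300) = 244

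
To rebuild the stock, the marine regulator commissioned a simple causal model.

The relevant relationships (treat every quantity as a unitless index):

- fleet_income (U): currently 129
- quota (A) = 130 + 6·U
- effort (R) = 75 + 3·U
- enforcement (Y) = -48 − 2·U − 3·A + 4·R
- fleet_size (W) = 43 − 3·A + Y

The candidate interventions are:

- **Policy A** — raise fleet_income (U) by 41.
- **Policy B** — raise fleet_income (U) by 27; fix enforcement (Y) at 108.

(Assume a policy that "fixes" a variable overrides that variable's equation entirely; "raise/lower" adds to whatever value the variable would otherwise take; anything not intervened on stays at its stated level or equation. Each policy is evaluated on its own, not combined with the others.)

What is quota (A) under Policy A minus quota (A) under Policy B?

84

Policy A (U + 41):
  U = 129 + 41 = 170
  A = 130 + 6·170 = 1150
Policy B (U + 27, Y := 108):
  U = 129 + 27 = 156
  A = 130 + 6·156 = 1066
A: 1150 − 1066 = 84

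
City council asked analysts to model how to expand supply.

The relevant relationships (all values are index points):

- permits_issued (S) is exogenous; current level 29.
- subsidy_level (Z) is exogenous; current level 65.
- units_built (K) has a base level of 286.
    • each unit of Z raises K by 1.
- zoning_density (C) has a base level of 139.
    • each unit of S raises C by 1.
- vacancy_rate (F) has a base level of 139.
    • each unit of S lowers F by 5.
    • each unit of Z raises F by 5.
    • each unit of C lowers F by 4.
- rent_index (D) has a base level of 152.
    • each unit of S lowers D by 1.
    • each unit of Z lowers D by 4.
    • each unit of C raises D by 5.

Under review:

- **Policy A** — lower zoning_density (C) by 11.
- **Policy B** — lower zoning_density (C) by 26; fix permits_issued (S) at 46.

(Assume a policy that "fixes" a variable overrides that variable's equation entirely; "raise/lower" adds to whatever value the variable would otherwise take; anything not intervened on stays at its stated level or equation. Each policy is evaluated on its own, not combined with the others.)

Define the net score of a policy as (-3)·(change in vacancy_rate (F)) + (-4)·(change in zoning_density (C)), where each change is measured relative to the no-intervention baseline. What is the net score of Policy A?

-88

Baseline:
  S = 29
  Z = 65
  C = 139 + 29 = 168
  F = 139 − 5·29 + 5·65 − 4·168 = -353
Policy A (C − 11):
  S = 29
  Z = 65
  C = 139 + 29 (−11 from intervention) = 157
  F = 139 − 5·29 + 5·65 − 4·157 = -309
ΔF = -309 − (-353) = 44; ΔC = 157 − 168 = -11
Score = (-3)·44 + (-4)·(-11) = -88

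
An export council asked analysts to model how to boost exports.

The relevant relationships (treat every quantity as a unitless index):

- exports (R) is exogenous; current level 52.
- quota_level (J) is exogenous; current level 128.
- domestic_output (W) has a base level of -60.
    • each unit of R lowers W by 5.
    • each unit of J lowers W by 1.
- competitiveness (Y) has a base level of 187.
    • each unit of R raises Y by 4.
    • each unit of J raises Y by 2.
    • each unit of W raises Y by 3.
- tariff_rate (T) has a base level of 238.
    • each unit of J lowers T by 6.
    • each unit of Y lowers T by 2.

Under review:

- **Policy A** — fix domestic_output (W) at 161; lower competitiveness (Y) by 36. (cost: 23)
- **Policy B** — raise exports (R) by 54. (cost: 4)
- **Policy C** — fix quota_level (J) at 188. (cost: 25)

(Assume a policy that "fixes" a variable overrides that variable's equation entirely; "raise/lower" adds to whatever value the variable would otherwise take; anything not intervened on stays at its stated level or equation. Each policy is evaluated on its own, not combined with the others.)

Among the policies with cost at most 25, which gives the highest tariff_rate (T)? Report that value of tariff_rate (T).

Policy A (W := 161, Y − 36):
  R = 52
  J = 128
  W = 161
  Y = 187 + 4·52 + 2·128 + 3·161 (−36 from intervention) = 1098
  T = 238 − 6·128 − 2·1098 = -2726
Policy B (R + 54):
  R = 52 + 54 = 106
  J = 128
  W = -60 − 5·106 − 128 = -718
  Y = 187 + 4·106 + 2·128 + 3·(-718) = -1287
  T = 238 − 6·128 − 2·(-1287) = 2044
Policy C (J := 188):
  R = 52
  J = 188
  W = -60 − 5·52 − 188 = -508
  Y = 187 + 4·52 + 2·188 + 3·(-508) = -753
  T = 238 − 6·188 − 2·(-753) = 616
Comparing — Policy A: T=-2726, Policy B: T=2044, Policy C: T=616. Highest is 2044 (Policy B).

2044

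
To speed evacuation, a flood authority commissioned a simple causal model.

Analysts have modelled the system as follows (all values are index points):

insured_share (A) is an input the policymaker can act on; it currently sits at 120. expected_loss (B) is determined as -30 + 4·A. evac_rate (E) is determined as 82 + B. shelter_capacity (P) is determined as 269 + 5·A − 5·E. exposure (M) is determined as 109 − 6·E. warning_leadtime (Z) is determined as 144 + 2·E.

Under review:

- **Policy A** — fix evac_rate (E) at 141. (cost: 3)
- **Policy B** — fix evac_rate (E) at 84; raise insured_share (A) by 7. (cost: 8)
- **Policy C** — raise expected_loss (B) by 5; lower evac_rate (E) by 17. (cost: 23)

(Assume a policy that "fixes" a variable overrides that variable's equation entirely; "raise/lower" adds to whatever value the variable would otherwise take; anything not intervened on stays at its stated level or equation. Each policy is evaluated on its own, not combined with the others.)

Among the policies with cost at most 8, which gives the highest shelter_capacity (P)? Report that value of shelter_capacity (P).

484

Policy A (E := 141):
  A = 120
  B = -30 + 4·120 = 450
  E = 141
  P = 269 + 5·120 − 5·141 = 164
Policy B (E := 84, A + 7):
  A = 120 + 7 = 127
  B = -30 + 4·127 = 478
  E = 84
  P = 269 + 5·127 − 5·84 = 484
Comparing — Policy A: P=164, Policy B: P=484. Highest is 484 (Policy B).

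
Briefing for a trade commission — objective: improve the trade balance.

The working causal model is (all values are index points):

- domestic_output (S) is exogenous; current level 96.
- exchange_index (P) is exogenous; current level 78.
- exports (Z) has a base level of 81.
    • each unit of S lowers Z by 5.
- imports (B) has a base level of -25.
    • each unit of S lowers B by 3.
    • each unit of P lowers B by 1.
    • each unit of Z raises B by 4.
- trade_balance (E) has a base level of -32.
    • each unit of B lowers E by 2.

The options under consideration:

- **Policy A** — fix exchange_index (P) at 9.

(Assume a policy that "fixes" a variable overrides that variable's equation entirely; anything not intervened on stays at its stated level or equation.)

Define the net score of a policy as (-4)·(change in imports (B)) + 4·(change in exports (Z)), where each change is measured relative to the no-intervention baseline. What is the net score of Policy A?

Baseline:
  S = 96
  P = 78
  Z = 81 − 5·96 = -399
  B = -25 − 3·96 − 78 + 4·(-399) = -1987
Policy A (P := 9):
  S = 96
  P = 9
  Z = 81 − 5·96 = -399
  B = -25 − 3·96 − 9 + 4·(-399) = -1918
ΔB = -1918 − (-1987) = 69; ΔZ = -399 − (-399) = 0
Score = (-4)·69 + 4·0 = -276

-276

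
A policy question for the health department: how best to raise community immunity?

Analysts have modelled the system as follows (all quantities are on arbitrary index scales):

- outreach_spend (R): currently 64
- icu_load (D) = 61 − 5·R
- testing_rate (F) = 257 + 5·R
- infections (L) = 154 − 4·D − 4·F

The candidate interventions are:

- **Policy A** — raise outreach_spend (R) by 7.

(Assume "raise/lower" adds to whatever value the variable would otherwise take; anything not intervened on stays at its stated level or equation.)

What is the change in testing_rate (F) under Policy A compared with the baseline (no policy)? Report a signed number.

35

Baseline:
  R = 64
  F = 257 + 5·64 = 577
Policy A (R + 7):
  R = 64 + 7 = 71
  F = 257 + 5·71 = 612
Change in F: 612 − 577 = 35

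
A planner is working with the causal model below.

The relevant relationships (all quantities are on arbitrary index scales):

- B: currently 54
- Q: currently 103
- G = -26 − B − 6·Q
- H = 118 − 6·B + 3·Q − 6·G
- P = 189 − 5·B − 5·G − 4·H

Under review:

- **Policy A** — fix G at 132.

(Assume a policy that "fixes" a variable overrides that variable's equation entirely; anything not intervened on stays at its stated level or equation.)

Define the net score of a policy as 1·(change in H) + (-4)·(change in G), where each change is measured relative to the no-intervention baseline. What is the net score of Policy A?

-8300

Baseline:
  B = 54
  Q = 103
  G = -26 − 54 − 6·103 = -698
  H = 118 − 6·54 + 3·103 − 6·(-698) = 4291
Policy A (G := 132):
  B = 54
  Q = 103
  G = 132
  H = 118 − 6·54 + 3·103 − 6·132 = -689
ΔH = -689 − 4291 = -4980; ΔG = 132 − (-698) = 830
Score = 1·(-4980) + (-4)·830 = -8300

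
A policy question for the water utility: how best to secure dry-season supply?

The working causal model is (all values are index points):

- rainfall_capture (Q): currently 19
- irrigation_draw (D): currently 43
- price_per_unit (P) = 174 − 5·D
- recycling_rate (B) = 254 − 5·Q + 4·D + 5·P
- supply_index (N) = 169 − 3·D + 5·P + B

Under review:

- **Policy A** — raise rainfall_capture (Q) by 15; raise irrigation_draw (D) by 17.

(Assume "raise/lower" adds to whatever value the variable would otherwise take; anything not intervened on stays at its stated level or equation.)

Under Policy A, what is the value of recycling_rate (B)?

-306

Policy A (Q + 15, D + 17):
  Q = 19 + 15 = 34
  D = 43 + 17 = 60
  P = 174 − 5·60 = -126
  B = 254 − 5·34 + 4·60 + 5·(-126) = -306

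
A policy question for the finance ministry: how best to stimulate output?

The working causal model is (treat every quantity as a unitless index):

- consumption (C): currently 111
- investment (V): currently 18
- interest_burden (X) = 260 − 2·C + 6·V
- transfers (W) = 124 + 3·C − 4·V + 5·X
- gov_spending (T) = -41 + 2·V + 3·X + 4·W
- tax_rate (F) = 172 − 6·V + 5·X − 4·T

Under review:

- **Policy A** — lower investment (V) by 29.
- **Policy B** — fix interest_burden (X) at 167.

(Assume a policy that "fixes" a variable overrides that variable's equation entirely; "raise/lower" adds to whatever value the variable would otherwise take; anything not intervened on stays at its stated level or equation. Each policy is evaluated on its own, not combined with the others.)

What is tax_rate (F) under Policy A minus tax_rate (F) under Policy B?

Policy A (V − 29):
  C = 111
  V = 18 − 29 = -11
  X = 260 − 2·111 + 6·(-11) = -28
  W = 124 + 3·111 − 4·(-11) + 5·(-28) = 361
  T = -41 + 2·(-11) + 3·(-28) + 4·361 = 1297
  F = 172 − 6·(-11) + 5·(-28) − 4·1297 = -5090
Policy B (X := 167):
  C = 111
  V = 18
  X = 167
  W = 124 + 3·111 − 4·18 + 5·167 = 1220
  T = -41 + 2·18 + 3·167 + 4·1220 = 5376
  F = 172 − 6·18 + 5·167 − 4·5376 = -20605
F: -5090 − (-20605) = 15515

15515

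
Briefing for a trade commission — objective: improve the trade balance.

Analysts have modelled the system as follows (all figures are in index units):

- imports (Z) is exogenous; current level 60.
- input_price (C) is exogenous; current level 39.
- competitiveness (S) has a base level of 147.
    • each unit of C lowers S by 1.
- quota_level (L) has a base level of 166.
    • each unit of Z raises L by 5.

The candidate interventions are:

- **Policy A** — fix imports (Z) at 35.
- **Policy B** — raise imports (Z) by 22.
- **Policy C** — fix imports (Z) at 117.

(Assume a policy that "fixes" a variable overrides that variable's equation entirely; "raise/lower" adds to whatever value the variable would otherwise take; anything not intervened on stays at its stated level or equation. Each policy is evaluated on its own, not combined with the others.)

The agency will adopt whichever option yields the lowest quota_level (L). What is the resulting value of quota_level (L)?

341

Policy A (Z := 35):
  Z = 35
  L = 166 + 5·35 = 341
Policy B (Z + 22):
  Z = 60 + 22 = 82
  L = 166 + 5·82 = 576
Policy C (Z := 117):
  Z = 117
  L = 166 + 5·117 = 751
Comparing — Policy A: L=341, Policy B: L=576, Policy C: L=751. Lowest is 341 (Policy A).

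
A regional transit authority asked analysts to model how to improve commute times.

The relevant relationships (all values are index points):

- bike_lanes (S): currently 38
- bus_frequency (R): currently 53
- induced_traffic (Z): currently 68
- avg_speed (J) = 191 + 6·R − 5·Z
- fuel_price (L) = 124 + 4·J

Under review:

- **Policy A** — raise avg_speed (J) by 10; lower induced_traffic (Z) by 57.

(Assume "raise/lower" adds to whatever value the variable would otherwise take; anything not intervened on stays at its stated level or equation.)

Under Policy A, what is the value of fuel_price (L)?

Policy A (J + 10, Z − 57):
  R = 53
  Z = 68 − 57 = 11
  J = 191 + 6·53 − 5·11 (+10 from intervention) = 464
  L = 124 + 4·464 = 1980

1980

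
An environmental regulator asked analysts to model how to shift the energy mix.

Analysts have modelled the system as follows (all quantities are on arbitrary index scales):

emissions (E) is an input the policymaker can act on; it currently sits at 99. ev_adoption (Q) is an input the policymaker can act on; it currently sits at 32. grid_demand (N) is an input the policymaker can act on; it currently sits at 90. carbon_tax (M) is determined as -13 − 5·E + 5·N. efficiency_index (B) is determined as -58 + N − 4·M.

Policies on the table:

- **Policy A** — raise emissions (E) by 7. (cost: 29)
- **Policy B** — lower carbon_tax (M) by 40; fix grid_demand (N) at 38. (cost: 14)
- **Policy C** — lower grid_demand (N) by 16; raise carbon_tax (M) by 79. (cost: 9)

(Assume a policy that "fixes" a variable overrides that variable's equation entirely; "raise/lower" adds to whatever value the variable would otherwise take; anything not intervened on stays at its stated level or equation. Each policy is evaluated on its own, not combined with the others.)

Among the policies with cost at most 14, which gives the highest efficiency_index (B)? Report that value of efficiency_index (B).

1412

Policy B (M − 40, N := 38):
  E = 99
  N = 38
  M = -13 − 5·99 + 5·38 (−40 from intervention) = -358
  B = -58 + 38 − 4·(-358) = 1412
Policy C (N − 16, M + 79):
  E = 99
  N = 90 − 16 = 74
  M = -13 − 5·99 + 5·74 (+79 from intervention) = -59
  B = -58 + 74 − 4·(-59) = 252
Comparing — Policy B: B=1412, Policy C: B=252. Highest is 1412 (Policy B).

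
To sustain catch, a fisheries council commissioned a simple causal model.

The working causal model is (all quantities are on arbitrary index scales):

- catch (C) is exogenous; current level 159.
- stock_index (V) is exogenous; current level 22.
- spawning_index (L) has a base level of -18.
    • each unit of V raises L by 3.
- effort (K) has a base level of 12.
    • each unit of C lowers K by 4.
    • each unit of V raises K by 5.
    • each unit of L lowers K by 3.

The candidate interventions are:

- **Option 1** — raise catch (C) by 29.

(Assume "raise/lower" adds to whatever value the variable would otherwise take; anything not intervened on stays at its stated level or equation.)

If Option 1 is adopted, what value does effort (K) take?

-774

Option 1 (C + 29):
  C = 159 + 29 = 188
  V = 22
  L = -18 + 3·22 = 48
  K = 12 − 4·188 + 5·22 − 3·48 = -774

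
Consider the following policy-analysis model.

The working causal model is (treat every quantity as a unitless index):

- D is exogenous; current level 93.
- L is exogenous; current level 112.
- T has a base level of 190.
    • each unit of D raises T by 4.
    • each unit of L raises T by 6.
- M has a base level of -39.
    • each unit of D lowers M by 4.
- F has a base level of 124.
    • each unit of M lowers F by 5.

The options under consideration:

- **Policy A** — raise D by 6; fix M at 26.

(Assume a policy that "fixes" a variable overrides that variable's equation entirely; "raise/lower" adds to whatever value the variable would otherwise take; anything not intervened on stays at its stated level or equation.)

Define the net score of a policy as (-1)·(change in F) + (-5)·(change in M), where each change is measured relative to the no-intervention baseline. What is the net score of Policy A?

Baseline:
  D = 93
  M = -39 − 4·93 = -411
  F = 124 − 5·(-411) = 2179
Policy A (D + 6, M := 26):
  D = 93 + 6 = 99
  M = 26
  F = 124 − 5·26 = -6
ΔF = -6 − 2179 = -2185; ΔM = 26 − (-411) = 437
Score = (-1)·(-2185) + (-5)·437 = 0

0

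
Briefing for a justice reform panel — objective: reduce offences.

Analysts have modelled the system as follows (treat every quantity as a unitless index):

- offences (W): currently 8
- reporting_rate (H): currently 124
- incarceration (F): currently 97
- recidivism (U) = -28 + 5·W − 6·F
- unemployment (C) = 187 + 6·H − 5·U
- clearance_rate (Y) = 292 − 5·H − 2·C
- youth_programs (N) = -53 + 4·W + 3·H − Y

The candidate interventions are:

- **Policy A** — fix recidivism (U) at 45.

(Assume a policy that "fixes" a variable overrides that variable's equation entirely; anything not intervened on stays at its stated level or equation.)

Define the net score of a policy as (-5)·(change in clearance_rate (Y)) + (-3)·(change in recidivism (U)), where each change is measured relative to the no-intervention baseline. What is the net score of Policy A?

Baseline:
  W = 8
  H = 124
  F = 97
  U = -28 + 5·8 − 6·97 = -570
  C = 187 + 6·124 − 5·(-570) = 3781
  Y = 292 − 5·124 − 2·3781 = -7890
Policy A (U := 45):
  W = 8
  H = 124
  F = 97
  U = 45
  C = 187 + 6·124 − 5·45 = 706
  Y = 292 − 5·124 − 2·706 = -1740
ΔY = -1740 − (-7890) = 6150; ΔU = 45 − (-570) = 615
Score = (-5)·6150 + (-3)·615 = -32595

-32595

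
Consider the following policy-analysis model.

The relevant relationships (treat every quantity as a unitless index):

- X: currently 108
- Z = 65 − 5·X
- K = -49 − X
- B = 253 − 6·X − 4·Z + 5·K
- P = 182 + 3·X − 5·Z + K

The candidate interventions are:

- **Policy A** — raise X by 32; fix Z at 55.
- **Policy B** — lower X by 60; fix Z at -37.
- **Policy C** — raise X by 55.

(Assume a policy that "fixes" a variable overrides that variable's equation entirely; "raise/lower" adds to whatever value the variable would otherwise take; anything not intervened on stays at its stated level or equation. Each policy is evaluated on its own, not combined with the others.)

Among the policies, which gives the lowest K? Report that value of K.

Policy A (X + 32, Z := 55):
  X = 108 + 32 = 140
  K = -49 − 140 = -189
Policy B (X − 60, Z := -37):
  X = 108 − 60 = 48
  K = -49 − 48 = -97
Policy C (X + 55):
  X = 108 + 55 = 163
  K = -49 − 163 = -212
Comparing — Policy A: K=-189, Policy B: K=-97, Policy C: K=-212. Lowest is -212 (Policy C).

-212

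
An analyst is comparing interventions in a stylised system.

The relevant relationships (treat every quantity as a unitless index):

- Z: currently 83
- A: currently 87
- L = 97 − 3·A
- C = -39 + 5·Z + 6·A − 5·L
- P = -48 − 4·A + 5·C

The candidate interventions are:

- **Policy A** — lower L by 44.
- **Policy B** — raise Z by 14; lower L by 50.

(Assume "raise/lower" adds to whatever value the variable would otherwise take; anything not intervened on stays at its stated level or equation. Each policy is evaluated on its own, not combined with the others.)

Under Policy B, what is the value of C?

Policy B (Z + 14, L − 50):
  Z = 83 + 14 = 97
  A = 87
  L = 97 − 3·87 (−50 from intervention) = -214
  C = -39 + 5·97 + 6·87 − 5·(-214) = 2038

2038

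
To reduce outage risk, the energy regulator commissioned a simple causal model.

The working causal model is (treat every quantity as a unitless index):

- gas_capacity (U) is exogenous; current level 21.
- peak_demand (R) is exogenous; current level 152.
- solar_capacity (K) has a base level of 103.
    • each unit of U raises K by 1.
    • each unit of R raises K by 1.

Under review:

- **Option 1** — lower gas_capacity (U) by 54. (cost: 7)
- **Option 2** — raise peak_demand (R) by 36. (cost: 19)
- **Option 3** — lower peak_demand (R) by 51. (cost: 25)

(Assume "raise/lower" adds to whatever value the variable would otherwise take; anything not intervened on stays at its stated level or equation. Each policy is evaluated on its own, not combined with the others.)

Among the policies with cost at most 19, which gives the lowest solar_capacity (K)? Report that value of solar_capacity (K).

Option 1 (U − 54):
  U = 21 − 54 = -33
  R = 152
  K = 103 + (-33) + 152 = 222
Option 2 (R + 36):
  U = 21
  R = 152 + 36 = 188
  K = 103 + 21 + 188 = 312
Comparing — Option 1: K=222, Option 2: K=312. Lowest is 222 (Option 1).

222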